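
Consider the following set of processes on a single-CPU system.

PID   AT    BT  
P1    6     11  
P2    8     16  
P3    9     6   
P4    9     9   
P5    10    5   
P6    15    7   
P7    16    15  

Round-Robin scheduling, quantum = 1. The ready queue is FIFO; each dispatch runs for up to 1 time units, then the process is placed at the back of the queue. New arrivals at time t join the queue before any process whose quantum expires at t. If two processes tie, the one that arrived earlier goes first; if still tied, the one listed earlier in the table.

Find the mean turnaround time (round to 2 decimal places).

Timeline: | idle 0-6 | P1 6-8 | P2 8-9 | P1 9-10 | P3 10-11 | P4 11-12 | P2 12-13 | P5 13-14 | P1 14-15 | P3 15-16 | P4 16-17 | P2 17-18 | P5 18-19 | P6 19-20 | P1 20-21 | P7 21-22 | P3 22-23 | P4 23-24 | P2 24-25 | P5 25-26 | P6 26-27 | P1 27-28 | P7 28-29 | P3 29-30 | P4 30-31 | P2 31-32 | P5 32-33 | P6 33-34 | P1 34-35 | P7 35-36 | P3 36-37 | P4 37-38 | P2 38-39 | P5 39-40 | P6 40-41 | P1 41-42 | P7 42-43 | P3 43-44 | P4 44-45 | P2 45-46 | P6 46-47 | P1 47-48 | P7 48-49 | P4 49-50 | P2 50-51 | P6 51-52 | P1 52-53 | P7 53-54 | P4 54-55 | P2 55-56 | P6 56-57 | P1 57-58 | P7 58-59 | P4 59-60 | P2 60-61 | P7 61-62 | P2 62-63 | P7 63-64 | P2 64-65 | P7 65-66 | P2 66-67 | P7 67-68 | P2 68-69 | P7 69-70 | P2 70-71 | P7 71-72 | P2 72-73 | P7 73-75 |
Completion: P1=58  P2=73  P3=44  P4=60  P5=40  P6=57  P7=75
Turnaround (C−A): P1=52  P2=65  P3=35  P4=51  P5=30  P6=42  P7=59
Turnaround times: P1=52, P2=65, P3=35, P4=51, P5=30, P6=42, P7=59
Average turnaround = (52+65+35+51+30+42+59) / 7 = 334/7 = 47.71

47.71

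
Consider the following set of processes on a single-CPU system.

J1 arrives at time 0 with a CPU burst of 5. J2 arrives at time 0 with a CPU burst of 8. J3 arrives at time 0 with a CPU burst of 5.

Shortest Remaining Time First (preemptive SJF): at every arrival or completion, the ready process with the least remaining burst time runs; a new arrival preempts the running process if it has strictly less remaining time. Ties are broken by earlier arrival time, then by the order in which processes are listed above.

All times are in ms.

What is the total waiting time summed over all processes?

Timeline: | J1 0-5 | J3 5-10 | J2 10-18 |
Completion: J1=5  J2=18  J3=10
Turnaround (C−A): J1=5  J2=18  J3=10
Waiting = turnaround − burst: J1=0, J2=10, J3=5
Total waiting = 0 + 10 + 5 = 15

15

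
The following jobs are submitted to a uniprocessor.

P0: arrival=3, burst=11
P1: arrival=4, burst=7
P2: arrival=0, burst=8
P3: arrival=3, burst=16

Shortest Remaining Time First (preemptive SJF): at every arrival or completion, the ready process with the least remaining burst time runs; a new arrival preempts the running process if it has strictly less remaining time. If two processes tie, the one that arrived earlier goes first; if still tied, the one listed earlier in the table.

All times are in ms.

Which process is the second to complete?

P1

Timeline: | P2 0-8 | P1 8-15 | P0 15-26 | P3 26-42 |
Completion: P0=26  P1=15  P2=8  P3=42
Turnaround (C−A): P0=23  P1=11  P2=8  P3=39
Finish order: P2 → P1 → P0 → P3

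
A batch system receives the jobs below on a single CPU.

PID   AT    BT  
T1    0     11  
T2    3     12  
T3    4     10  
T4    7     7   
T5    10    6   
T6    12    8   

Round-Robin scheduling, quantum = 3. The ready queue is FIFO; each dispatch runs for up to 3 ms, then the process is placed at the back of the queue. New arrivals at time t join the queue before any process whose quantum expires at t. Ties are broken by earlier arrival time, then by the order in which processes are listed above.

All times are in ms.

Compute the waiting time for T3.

Timeline: | T1 0-3 | T2 3-6 | T1 6-9 | T3 9-12 | T2 12-15 | T4 15-18 | T1 18-21 | T5 21-24 | T6 24-27 | T3 27-30 | T2 30-33 | T4 33-36 | T1 36-38 | T5 38-41 | T6 41-44 | T3 44-47 | T2 47-50 | T4 50-51 | T6 51-53 | T3 53-54 |
Completion: T1=38  T2=50  T3=54  T4=51  T5=41  T6=53
Waiting(T3) = turnaround − burst = 50 − 10 = 40

40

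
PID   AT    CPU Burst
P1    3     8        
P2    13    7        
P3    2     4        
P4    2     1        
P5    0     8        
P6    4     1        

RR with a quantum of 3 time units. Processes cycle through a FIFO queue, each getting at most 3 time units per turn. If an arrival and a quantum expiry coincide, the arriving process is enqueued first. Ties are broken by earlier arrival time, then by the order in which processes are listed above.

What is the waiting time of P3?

Schedule: | P5 0-3 | P3 3-6 | P4 6-7 | P1 7-10 | P5 10-13 | P6 13-14 | P3 14-15 | P1 15-18 | P2 18-21 | P5 21-23 | P1 23-25 | P2 25-29 |
Completion: P1=25  P2=29  P3=15  P4=7  P5=23  P6=14
Turnaround (C−A): P1=22  P2=16  P3=13  P4=5  P5=23  P6=10
Waiting(P3) = turnaround − burst = 13 − 4 = 9

9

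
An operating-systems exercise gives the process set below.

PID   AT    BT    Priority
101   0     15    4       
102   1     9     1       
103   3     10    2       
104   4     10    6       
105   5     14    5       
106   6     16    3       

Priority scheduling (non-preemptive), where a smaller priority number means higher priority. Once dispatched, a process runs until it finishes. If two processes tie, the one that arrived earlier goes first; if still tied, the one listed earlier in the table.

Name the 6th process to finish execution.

Timeline: | 101 0-15 | 102 15-24 | 103 24-34 | 106 34-50 | 105 50-64 | 104 64-74 |
Completion: 101=15  102=24  103=34  104=74  105=64  106=50
Turnaround (C−A): 101=15  102=23  103=31  104=70  105=59  106=44
Finish order: 101 → 102 → 103 → 106 → 105 → 104

104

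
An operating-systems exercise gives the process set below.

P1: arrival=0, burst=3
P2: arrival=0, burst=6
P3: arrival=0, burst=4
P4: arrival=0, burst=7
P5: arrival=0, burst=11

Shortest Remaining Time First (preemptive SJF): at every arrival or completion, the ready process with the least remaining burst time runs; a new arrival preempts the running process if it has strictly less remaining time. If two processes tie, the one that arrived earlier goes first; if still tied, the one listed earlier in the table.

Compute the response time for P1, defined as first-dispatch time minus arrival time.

0

Timeline: | P1 0-3 | P3 3-7 | P2 7-13 | P4 13-20 | P5 20-31 |
Completion: P1=3  P2=13  P3=7  P4=20  P5=31
Turnaround (C−A): P1=3  P2=13  P3=7  P4=20  P5=31
Response(P1) = first start − arrival = 0 − 0 = 0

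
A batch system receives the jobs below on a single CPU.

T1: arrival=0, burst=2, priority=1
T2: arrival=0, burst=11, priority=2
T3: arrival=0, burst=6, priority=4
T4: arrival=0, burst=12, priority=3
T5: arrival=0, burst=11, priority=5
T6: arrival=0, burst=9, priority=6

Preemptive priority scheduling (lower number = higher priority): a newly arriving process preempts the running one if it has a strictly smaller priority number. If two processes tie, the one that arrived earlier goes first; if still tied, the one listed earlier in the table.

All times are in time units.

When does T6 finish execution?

Gantt: | T1 0-2 | T2 2-13 | T4 13-25 | T3 25-31 | T5 31-42 | T6 42-51 |
Completion: T1=2  T2=13  T3=31  T4=25  T5=42  T6=51
Turnaround (C−A): T1=2  T2=13  T3=31  T4=25  T5=42  T6=51

51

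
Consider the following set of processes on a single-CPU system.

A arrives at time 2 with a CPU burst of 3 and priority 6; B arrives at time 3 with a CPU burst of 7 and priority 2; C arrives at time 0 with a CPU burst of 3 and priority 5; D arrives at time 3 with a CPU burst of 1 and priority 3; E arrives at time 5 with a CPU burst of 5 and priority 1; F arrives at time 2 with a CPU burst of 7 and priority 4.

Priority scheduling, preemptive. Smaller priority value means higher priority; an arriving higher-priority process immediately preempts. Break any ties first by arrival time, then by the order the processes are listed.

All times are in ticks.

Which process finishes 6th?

Timeline: | C 0-2 | F 2-3 | B 3-5 | E 5-10 | B 10-15 | D 15-16 | F 16-22 | C 22-23 | A 23-26 |
Completion: A=26  B=15  C=23  D=16  E=10  F=22
Turnaround (C−A): A=24  B=12  C=23  D=13  E=5  F=20
Finish order: E → B → D → F → C → A

A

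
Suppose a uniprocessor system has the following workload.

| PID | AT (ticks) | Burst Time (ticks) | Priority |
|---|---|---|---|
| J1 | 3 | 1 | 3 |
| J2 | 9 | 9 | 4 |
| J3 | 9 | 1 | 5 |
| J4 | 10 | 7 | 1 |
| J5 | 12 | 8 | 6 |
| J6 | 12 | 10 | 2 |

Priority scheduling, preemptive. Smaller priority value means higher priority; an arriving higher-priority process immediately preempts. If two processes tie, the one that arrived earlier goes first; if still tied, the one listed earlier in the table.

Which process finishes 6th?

J5

Gantt: | idle 0-3 | J1 3-4 | idle 4-9 | J2 9-10 | J4 10-17 | J6 17-27 | J2 27-35 | J3 35-36 | J5 36-44 |
Completion: J1=4  J2=35  J3=36  J4=17  J5=44  J6=27
Finish order: J1 → J4 → J6 → J2 → J3 → J5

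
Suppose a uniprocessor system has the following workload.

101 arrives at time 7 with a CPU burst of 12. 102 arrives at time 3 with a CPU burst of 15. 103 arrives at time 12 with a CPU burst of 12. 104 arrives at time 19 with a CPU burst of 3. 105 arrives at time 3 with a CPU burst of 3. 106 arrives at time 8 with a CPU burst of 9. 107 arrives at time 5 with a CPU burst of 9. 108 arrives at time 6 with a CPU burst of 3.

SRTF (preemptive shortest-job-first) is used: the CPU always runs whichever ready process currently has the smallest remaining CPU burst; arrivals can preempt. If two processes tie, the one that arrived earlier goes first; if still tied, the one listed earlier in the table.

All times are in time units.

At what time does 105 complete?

6

Gantt: | idle 0-3 | 105 3-6 | 108 6-9 | 107 9-18 | 106 18-19 | 104 19-22 | 106 22-30 | 101 30-42 | 103 42-54 | 102 54-69 |
Completion: 101=42  102=69  103=54  104=22  105=6  106=30  107=18  108=9
Turnaround (C−A): 101=35  102=66  103=42  104=3  105=3  106=22  107=13  108=3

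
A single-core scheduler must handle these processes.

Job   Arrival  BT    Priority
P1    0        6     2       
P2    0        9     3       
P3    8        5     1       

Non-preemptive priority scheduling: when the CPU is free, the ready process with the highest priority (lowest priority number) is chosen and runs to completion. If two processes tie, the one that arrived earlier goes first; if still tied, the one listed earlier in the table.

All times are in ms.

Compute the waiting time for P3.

7

Gantt: | P1 0-6 | P2 6-15 | P3 15-20 |
Completion: P1=6  P2=15  P3=20
Turnaround (C−A): P1=6  P2=15  P3=12
Waiting(P3) = turnaround − burst = 12 − 5 = 7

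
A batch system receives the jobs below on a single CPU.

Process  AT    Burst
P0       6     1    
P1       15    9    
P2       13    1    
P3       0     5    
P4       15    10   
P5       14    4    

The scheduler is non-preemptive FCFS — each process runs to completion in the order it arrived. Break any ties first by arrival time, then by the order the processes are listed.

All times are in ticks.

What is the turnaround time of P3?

5

Schedule: | P3 0-5 | idle 5-6 | P0 6-7 | idle 7-13 | P2 13-14 | P5 14-18 | P1 18-27 | P4 27-37 |
Completion: P0=7  P1=27  P2=14  P3=5  P4=37  P5=18
Turnaround(P3) = completion − arrival = 5 − 0 = 5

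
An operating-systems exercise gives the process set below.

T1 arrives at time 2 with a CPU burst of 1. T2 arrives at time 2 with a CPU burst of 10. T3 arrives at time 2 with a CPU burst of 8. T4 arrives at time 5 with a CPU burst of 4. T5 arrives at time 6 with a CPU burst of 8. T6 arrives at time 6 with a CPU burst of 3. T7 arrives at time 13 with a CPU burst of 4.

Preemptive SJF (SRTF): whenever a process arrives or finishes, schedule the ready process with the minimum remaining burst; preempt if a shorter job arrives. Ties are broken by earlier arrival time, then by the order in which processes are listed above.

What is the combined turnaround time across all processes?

97

Timeline: | idle 0-2 | T1 2-3 | T3 3-5 | T4 5-9 | T6 9-12 | T3 12-13 | T7 13-17 | T3 17-22 | T5 22-30 | T2 30-40 |
Completion: T1=3  T2=40  T3=22  T4=9  T5=30  T6=12  T7=17
Turnaround (C−A): T1=1  T2=38  T3=20  T4=4  T5=24  T6=6  T7=4
Turnaround = completion − arrival: T1=1, T2=38, T3=20, T4=4, T5=24, T6=6, T7=4
Total turnaround = 1 + 38 + 20 + 4 + 24 + 6 + 4 = 97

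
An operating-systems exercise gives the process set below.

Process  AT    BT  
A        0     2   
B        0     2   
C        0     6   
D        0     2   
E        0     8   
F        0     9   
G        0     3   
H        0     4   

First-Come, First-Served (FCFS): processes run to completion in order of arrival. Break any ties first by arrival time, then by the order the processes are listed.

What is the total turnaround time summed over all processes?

Gantt: | A 0-2 | B 2-4 | C 4-10 | D 10-12 | E 12-20 | F 20-29 | G 29-32 | H 32-36 |
Completion: A=2  B=4  C=10  D=12  E=20  F=29  G=32  H=36
Turnaround = completion − arrival: A=2, B=4, C=10, D=12, E=20, F=29, G=32, H=36
Total turnaround = 2 + 4 + 10 + 12 + 20 + 29 + 32 + 36 = 145

145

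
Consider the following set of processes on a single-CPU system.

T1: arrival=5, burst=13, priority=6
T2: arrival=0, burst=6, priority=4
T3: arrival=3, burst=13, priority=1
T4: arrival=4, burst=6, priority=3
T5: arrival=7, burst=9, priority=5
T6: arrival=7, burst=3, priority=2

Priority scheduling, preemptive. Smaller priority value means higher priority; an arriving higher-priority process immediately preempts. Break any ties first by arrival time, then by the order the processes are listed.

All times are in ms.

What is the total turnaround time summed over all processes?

Gantt: | T2 0-3 | T3 3-16 | T6 16-19 | T4 19-25 | T2 25-28 | T5 28-37 | T1 37-50 |
Completion: T1=50  T2=28  T3=16  T4=25  T5=37  T6=19
Turnaround (C−A): T1=45  T2=28  T3=13  T4=21  T5=30  T6=12
Turnaround = completion − arrival: T1=45, T2=28, T3=13, T4=21, T5=30, T6=12
Total turnaround = 45 + 28 + 13 + 21 + 30 + 12 = 149

149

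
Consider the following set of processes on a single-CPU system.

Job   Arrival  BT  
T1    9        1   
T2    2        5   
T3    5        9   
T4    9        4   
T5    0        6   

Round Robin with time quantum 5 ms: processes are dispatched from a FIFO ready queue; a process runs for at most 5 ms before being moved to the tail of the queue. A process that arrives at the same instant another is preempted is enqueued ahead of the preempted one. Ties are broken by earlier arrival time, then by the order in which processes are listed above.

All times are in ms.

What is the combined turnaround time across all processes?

Gantt: | T5 0-5 | T2 5-10 | T3 10-15 | T5 15-16 | T1 16-17 | T4 17-21 | T3 21-25 |
Completion: T1=17  T2=10  T3=25  T4=21  T5=16
Turnaround = completion − arrival: T1=8, T2=8, T3=20, T4=12, T5=16
Total turnaround = 8 + 8 + 20 + 12 + 16 = 64

64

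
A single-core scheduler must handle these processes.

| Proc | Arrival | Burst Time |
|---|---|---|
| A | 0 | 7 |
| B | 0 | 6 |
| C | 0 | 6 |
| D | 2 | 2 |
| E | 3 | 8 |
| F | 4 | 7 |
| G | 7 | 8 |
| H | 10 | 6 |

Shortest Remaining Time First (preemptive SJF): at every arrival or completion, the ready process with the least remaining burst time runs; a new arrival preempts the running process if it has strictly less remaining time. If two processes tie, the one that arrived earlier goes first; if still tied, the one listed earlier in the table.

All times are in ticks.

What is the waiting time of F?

Timeline: | B 0-2 | D 2-4 | B 4-8 | C 8-14 | H 14-20 | A 20-27 | F 27-34 | E 34-42 | G 42-50 |
Completion: A=27  B=8  C=14  D=4  E=42  F=34  G=50  H=20
Waiting(F) = turnaround − burst = 30 − 7 = 23

23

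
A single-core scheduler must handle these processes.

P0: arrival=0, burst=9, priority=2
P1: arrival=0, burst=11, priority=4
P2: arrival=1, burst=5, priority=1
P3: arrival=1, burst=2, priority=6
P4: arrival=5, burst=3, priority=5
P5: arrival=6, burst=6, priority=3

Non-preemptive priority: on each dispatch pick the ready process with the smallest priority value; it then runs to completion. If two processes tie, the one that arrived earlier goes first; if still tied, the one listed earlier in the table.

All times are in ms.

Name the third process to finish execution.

Gantt: | P0 0-9 | P2 9-14 | P5 14-20 | P1 20-31 | P4 31-34 | P3 34-36 |
Completion: P0=9  P1=31  P2=14  P3=36  P4=34  P5=20
Turnaround (C−A): P0=9  P1=31  P2=13  P3=35  P4=29  P5=14
Finish order: P0 → P2 → P5 → P1 → P4 → P3

P5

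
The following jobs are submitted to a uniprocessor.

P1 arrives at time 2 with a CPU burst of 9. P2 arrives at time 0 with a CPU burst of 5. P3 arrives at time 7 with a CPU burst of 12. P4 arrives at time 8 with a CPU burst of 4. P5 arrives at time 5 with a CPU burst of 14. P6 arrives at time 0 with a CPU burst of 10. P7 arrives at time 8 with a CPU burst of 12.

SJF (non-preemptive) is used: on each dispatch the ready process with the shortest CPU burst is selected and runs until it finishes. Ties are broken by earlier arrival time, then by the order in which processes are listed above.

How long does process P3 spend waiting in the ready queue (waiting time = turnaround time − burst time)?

Timeline: | P2 0-5 | P1 5-14 | P4 14-18 | P6 18-28 | P3 28-40 | P7 40-52 | P5 52-66 |
Completion: P1=14  P2=5  P3=40  P4=18  P5=66  P6=28  P7=52
Turnaround (C−A): P1=12  P2=5  P3=33  P4=10  P5=61  P6=28  P7=44
Waiting(P3) = turnaround − burst = 33 − 12 = 21

21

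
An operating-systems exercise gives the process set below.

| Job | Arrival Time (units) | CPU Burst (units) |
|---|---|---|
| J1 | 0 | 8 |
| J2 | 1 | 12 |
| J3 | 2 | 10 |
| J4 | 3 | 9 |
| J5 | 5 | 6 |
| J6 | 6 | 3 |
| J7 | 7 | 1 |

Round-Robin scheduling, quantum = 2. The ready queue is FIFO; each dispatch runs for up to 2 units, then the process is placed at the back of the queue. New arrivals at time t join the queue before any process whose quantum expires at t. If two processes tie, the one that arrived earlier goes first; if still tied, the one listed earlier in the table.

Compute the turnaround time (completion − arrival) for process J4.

Timeline: | J1 0-2 | J2 2-4 | J3 4-6 | J1 6-8 | J4 8-10 | J2 10-12 | J5 12-14 | J6 14-16 | J3 16-18 | J7 18-19 | J1 19-21 | J4 21-23 | J2 23-25 | J5 25-27 | J6 27-28 | J3 28-30 | J1 30-32 | J4 32-34 | J2 34-36 | J5 36-38 | J3 38-40 | J4 40-42 | J2 42-44 | J3 44-46 | J4 46-47 | J2 47-49 |
Completion: J1=32  J2=49  J3=46  J4=47  J5=38  J6=28  J7=19
Turnaround (C−A): J1=32  J2=48  J3=44  J4=44  J5=33  J6=22  J7=12
Turnaround(J4) = completion − arrival = 47 − 3 = 44

44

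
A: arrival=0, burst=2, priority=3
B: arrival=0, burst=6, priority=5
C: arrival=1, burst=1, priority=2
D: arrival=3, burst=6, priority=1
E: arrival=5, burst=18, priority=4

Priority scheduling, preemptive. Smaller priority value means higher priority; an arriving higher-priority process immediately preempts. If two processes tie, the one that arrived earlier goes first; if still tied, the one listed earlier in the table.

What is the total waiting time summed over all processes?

32

Gantt: | A 0-1 | C 1-2 | A 2-3 | D 3-9 | E 9-27 | B 27-33 |
Completion: A=3  B=33  C=2  D=9  E=27
Turnaround (C−A): A=3  B=33  C=1  D=6  E=22
Waiting = turnaround − burst: A=1, B=27, C=0, D=0, E=4
Total waiting = 1 + 27 + 0 + 0 + 4 = 32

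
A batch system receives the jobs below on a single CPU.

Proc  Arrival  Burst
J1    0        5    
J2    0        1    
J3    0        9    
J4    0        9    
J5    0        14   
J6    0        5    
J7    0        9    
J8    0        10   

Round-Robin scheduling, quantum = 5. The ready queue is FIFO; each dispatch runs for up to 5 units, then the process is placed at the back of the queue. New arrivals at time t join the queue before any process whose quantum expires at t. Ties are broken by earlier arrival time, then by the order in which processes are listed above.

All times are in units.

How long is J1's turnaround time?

5

Timeline: | J1 0-5 | J2 5-6 | J3 6-11 | J4 11-16 | J5 16-21 | J6 21-26 | J7 26-31 | J8 31-36 | J3 36-40 | J4 40-44 | J5 44-49 | J7 49-53 | J8 53-58 | J5 58-62 |
Completion: J1=5  J2=6  J3=40  J4=44  J5=62  J6=26  J7=53  J8=58
Turnaround (C−A): J1=5  J2=6  J3=40  J4=44  J5=62  J6=26  J7=53  J8=58
Turnaround(J1) = completion − arrival = 5 − 0 = 5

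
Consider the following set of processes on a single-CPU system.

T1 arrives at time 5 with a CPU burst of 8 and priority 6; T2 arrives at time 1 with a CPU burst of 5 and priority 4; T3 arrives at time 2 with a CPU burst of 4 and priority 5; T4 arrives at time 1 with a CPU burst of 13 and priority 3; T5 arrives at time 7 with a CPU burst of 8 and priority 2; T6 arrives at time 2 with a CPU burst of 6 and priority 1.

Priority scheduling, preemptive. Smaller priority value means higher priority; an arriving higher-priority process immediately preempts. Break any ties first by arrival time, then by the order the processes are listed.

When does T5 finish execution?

Timeline: | idle 0-1 | T4 1-2 | T6 2-8 | T5 8-16 | T4 16-28 | T2 28-33 | T3 33-37 | T1 37-45 |
Completion: T1=45  T2=33  T3=37  T4=28  T5=16  T6=8
Turnaround (C−A): T1=40  T2=32  T3=35  T4=27  T5=9  T6=6

16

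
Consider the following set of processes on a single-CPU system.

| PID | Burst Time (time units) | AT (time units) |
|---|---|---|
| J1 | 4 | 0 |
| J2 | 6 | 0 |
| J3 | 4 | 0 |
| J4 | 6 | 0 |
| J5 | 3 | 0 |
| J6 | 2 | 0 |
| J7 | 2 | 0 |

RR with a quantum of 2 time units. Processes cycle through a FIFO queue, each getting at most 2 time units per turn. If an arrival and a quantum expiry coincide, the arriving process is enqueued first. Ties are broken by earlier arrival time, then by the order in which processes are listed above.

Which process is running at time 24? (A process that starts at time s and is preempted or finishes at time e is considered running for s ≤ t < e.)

J2

Gantt: | J1 0-2 | J2 2-4 | J3 4-6 | J4 6-8 | J5 8-10 | J6 10-12 | J7 12-14 | J1 14-16 | J2 16-18 | J3 18-20 | J4 20-22 | J5 22-23 | J2 23-25 | J4 25-27 |
Completion: J1=16  J2=25  J3=20  J4=27  J5=23  J6=12  J7=14
Turnaround (C−A): J1=16  J2=25  J3=20  J4=27  J5=23  J6=12  J7=14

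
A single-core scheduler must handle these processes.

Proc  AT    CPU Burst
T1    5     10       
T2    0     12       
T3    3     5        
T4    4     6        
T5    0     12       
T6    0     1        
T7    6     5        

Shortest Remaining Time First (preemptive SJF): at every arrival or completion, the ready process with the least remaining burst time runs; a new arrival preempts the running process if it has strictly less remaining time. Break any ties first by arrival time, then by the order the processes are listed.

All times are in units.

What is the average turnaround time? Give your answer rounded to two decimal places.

Timeline: | T6 0-1 | T2 1-3 | T3 3-8 | T7 8-13 | T4 13-19 | T2 19-29 | T1 29-39 | T5 39-51 |
Completion: T1=39  T2=29  T3=8  T4=19  T5=51  T6=1  T7=13
Turnaround (C−A): T1=34  T2=29  T3=5  T4=15  T5=51  T6=1  T7=7
Turnaround times: T1=34, T2=29, T3=5, T4=15, T5=51, T6=1, T7=7
Average turnaround = (34+29+5+15+51+1+7) / 7 = 142/7 = 20.29

20.29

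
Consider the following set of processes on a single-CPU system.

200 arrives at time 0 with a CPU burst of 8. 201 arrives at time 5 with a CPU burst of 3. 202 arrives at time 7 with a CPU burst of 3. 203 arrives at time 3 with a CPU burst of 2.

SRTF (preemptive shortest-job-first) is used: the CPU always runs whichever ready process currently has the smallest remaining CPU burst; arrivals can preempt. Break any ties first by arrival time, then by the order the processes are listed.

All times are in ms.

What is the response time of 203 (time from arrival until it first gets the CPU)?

Schedule: | 200 0-3 | 203 3-5 | 201 5-8 | 202 8-11 | 200 11-16 |
Completion: 200=16  201=8  202=11  203=5
Turnaround (C−A): 200=16  201=3  202=4  203=2
Response(203) = first start − arrival = 3 − 3 = 0

0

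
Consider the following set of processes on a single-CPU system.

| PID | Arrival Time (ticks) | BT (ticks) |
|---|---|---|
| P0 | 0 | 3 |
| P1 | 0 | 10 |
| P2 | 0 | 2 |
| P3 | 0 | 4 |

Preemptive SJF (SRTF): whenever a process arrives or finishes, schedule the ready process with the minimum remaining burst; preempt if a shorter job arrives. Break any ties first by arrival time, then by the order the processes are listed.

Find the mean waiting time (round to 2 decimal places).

4.00

Timeline: | P2 0-2 | P0 2-5 | P3 5-9 | P1 9-19 |
Completion: P0=5  P1=19  P2=2  P3=9
Waiting times: P0=2, P1=9, P2=0, P3=5
Average waiting = (2+9+0+5) / 4 = 16/4 = 4.00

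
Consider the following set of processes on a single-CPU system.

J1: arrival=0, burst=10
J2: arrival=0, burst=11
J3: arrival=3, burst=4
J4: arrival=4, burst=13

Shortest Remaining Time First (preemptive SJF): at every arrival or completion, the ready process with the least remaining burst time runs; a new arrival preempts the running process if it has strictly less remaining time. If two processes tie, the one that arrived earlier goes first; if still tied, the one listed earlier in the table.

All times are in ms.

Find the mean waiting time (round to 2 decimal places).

9.75

Timeline: | J1 0-3 | J3 3-7 | J1 7-14 | J2 14-25 | J4 25-38 |
Completion: J1=14  J2=25  J3=7  J4=38
Waiting times: J1=4, J2=14, J3=0, J4=21
Average waiting = (4+14+0+21) / 4 = 39/4 = 9.75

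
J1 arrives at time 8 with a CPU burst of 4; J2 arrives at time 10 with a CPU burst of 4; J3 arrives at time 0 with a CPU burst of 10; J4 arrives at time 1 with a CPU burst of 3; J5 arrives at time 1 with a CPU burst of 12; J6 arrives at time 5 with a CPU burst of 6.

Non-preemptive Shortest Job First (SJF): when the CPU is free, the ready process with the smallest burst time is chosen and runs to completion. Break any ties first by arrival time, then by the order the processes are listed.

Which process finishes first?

Schedule: | J3 0-10 | J4 10-13 | J1 13-17 | J2 17-21 | J6 21-27 | J5 27-39 |
Completion: J1=17  J2=21  J3=10  J4=13  J5=39  J6=27
Finish order: J3 → J4 → J1 → J2 → J6 → J5

J3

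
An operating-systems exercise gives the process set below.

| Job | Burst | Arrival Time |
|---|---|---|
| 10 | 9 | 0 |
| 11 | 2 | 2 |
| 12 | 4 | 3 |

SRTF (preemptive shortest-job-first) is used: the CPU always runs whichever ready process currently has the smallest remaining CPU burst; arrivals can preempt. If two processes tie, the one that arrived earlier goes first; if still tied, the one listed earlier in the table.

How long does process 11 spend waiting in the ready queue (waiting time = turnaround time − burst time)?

Gantt: | 10 0-2 | 11 2-4 | 12 4-8 | 10 8-15 |
Completion: 10=15  11=4  12=8
Waiting(11) = turnaround − burst = 2 − 2 = 0

0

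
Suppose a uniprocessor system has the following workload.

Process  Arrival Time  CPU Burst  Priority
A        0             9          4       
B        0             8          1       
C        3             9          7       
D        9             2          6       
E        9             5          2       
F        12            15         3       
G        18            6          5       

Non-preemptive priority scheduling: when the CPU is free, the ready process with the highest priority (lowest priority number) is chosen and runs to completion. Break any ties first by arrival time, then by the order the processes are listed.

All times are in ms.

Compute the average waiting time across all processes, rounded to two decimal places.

Schedule: | B 0-8 | A 8-17 | E 17-22 | F 22-37 | G 37-43 | D 43-45 | C 45-54 |
Completion: A=17  B=8  C=54  D=45  E=22  F=37  G=43
Waiting times: A=8, B=0, C=42, D=34, E=8, F=10, G=19
Average waiting = (8+0+42+34+8+10+19) / 7 = 121/7 = 17.29

17.29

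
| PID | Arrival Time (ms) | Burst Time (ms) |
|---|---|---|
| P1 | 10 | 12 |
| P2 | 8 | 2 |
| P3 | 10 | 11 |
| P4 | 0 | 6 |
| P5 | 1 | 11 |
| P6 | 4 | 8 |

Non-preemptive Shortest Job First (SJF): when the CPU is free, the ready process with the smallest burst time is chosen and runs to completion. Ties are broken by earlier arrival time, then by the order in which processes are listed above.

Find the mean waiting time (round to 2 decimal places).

Timeline: | P4 0-6 | P6 6-14 | P2 14-16 | P5 16-27 | P3 27-38 | P1 38-50 |
Completion: P1=50  P2=16  P3=38  P4=6  P5=27  P6=14
Waiting times: P1=28, P2=6, P3=17, P4=0, P5=15, P6=2
Average waiting = (28+6+17+0+15+2) / 6 = 68/6 = 11.33

11.33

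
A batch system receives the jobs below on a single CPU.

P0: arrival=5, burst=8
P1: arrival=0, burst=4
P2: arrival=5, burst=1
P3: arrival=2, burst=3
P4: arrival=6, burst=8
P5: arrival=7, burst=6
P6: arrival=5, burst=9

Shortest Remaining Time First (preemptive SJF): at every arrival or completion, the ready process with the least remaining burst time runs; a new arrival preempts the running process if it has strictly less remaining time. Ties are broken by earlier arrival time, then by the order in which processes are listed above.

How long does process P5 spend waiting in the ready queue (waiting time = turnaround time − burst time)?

1

Schedule: | P1 0-4 | P3 4-5 | P2 5-6 | P3 6-8 | P5 8-14 | P0 14-22 | P4 22-30 | P6 30-39 |
Completion: P0=22  P1=4  P2=6  P3=8  P4=30  P5=14  P6=39
Turnaround (C−A): P0=17  P1=4  P2=1  P3=6  P4=24  P5=7  P6=34
Waiting(P5) = turnaround − burst = 7 − 6 = 1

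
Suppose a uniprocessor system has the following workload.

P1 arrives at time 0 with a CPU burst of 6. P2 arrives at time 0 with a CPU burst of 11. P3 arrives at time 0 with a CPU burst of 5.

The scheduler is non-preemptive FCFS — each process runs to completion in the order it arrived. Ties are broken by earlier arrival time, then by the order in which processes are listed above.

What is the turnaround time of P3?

22

Timeline: | P1 0-6 | P2 6-17 | P3 17-22 |
Completion: P1=6  P2=17  P3=22
Turnaround(P3) = completion − arrival = 22 − 0 = 22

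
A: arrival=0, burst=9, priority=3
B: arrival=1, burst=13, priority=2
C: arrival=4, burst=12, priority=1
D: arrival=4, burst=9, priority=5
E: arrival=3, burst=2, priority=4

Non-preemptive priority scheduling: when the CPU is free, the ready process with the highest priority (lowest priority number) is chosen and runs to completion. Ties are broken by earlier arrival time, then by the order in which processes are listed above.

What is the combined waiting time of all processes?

Schedule: | A 0-9 | C 9-21 | B 21-34 | E 34-36 | D 36-45 |
Completion: A=9  B=34  C=21  D=45  E=36
Turnaround (C−A): A=9  B=33  C=17  D=41  E=33
Waiting = turnaround − burst: A=0, B=20, C=5, D=32, E=31
Total waiting = 0 + 20 + 5 + 32 + 31 = 88

88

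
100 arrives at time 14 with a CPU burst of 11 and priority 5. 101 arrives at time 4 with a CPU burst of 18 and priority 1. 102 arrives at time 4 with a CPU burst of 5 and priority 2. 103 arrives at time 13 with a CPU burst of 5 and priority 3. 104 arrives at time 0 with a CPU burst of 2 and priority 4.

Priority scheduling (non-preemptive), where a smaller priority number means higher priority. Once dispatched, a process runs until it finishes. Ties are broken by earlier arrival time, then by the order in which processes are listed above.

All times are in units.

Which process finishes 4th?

Timeline: | 104 0-2 | idle 2-4 | 101 4-22 | 102 22-27 | 103 27-32 | 100 32-43 |
Completion: 100=43  101=22  102=27  103=32  104=2
Finish order: 104 → 101 → 102 → 103 → 100

103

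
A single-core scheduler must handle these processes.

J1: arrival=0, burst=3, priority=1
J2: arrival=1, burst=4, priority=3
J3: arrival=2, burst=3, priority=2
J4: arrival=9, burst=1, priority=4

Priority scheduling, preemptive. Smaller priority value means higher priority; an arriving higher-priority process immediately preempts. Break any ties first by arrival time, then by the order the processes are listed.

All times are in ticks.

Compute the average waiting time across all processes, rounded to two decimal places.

Timeline: | J1 0-3 | J3 3-6 | J2 6-10 | J4 10-11 |
Completion: J1=3  J2=10  J3=6  J4=11
Turnaround (C−A): J1=3  J2=9  J3=4  J4=2
Waiting times: J1=0, J2=5, J3=1, J4=1
Average waiting = (0+5+1+1) / 4 = 7/4 = 1.75

1.75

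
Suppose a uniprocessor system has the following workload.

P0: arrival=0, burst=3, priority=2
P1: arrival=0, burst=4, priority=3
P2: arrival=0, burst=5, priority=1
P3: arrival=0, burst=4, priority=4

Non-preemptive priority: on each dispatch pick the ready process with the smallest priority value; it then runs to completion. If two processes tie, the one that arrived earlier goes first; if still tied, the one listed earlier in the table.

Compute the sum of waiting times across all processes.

Gantt: | P2 0-5 | P0 5-8 | P1 8-12 | P3 12-16 |
Completion: P0=8  P1=12  P2=5  P3=16
Turnaround (C−A): P0=8  P1=12  P2=5  P3=16
Waiting = turnaround − burst: P0=5, P1=8, P2=0, P3=12
Total waiting = 5 + 8 + 0 + 12 = 25

25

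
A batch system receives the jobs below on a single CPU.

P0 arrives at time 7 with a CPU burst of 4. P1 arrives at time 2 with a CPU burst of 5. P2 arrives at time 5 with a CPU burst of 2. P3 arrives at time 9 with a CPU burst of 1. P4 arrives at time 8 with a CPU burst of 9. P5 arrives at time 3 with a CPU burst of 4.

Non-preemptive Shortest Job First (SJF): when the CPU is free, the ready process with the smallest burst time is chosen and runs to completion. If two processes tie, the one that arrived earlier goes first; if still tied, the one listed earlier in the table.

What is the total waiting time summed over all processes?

Schedule: | idle 0-2 | P1 2-7 | P2 7-9 | P3 9-10 | P5 10-14 | P0 14-18 | P4 18-27 |
Completion: P0=18  P1=7  P2=9  P3=10  P4=27  P5=14
Turnaround (C−A): P0=11  P1=5  P2=4  P3=1  P4=19  P5=11
Waiting = turnaround − burst: P0=7, P1=0, P2=2, P3=0, P4=10, P5=7
Total waiting = 7 + 0 + 2 + 0 + 10 + 7 = 26

26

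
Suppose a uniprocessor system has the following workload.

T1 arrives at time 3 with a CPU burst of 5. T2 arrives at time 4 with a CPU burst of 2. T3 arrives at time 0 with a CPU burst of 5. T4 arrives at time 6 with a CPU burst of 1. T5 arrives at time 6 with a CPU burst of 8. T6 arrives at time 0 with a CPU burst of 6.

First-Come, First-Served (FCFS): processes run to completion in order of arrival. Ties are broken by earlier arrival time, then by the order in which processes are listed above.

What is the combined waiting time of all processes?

Gantt: | T3 0-5 | T6 5-11 | T1 11-16 | T2 16-18 | T4 18-19 | T5 19-27 |
Completion: T1=16  T2=18  T3=5  T4=19  T5=27  T6=11
Turnaround (C−A): T1=13  T2=14  T3=5  T4=13  T5=21  T6=11
Waiting = turnaround − burst: T1=8, T2=12, T3=0, T4=12, T5=13, T6=5
Total waiting = 8 + 12 + 0 + 12 + 13 + 5 = 50

50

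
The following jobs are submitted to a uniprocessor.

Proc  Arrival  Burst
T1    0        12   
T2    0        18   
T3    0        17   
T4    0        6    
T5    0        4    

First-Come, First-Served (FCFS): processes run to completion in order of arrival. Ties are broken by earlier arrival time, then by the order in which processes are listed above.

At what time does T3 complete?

47

Gantt: | T1 0-12 | T2 12-30 | T3 30-47 | T4 47-53 | T5 53-57 |
Completion: T1=12  T2=30  T3=47  T4=53  T5=57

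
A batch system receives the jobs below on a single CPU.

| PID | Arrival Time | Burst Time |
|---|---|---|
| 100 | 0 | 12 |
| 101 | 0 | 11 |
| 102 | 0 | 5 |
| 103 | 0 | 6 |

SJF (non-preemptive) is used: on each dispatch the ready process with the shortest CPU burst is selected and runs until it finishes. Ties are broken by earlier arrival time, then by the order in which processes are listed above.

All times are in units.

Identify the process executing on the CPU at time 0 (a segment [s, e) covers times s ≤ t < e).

Gantt: | 102 0-5 | 103 5-11 | 101 11-22 | 100 22-34 |
Completion: 100=34  101=22  102=5  103=11

102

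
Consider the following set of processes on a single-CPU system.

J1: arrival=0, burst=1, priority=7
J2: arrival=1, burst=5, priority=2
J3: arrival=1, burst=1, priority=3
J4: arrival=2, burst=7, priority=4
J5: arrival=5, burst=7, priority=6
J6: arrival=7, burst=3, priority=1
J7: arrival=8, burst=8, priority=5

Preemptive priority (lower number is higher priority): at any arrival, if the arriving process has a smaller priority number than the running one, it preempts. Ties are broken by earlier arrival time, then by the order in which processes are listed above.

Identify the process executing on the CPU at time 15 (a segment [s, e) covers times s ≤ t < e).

J4

Gantt: | J1 0-1 | J2 1-6 | J3 6-7 | J6 7-10 | J4 10-17 | J7 17-25 | J5 25-32 |
Completion: J1=1  J2=6  J3=7  J4=17  J5=32  J6=10  J7=25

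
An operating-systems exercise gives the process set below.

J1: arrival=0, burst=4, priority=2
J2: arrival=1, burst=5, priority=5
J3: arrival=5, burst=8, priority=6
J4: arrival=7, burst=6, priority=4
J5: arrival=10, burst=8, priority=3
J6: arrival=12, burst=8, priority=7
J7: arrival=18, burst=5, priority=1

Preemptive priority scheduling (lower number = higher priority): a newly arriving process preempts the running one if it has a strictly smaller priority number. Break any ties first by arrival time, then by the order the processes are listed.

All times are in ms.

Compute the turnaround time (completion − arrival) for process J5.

Gantt: | J1 0-4 | J2 4-7 | J4 7-10 | J5 10-18 | J7 18-23 | J4 23-26 | J2 26-28 | J3 28-36 | J6 36-44 |
Completion: J1=4  J2=28  J3=36  J4=26  J5=18  J6=44  J7=23
Turnaround(J5) = completion − arrival = 18 − 10 = 8

8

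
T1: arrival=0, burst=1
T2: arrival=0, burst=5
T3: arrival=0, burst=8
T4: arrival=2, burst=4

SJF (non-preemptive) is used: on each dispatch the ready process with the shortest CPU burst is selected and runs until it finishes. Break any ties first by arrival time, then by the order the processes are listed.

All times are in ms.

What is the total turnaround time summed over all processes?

33

Timeline: | T1 0-1 | T2 1-6 | T4 6-10 | T3 10-18 |
Completion: T1=1  T2=6  T3=18  T4=10
Turnaround (C−A): T1=1  T2=6  T3=18  T4=8
Turnaround = completion − arrival: T1=1, T2=6, T3=18, T4=8
Total turnaround = 1 + 6 + 18 + 8 = 33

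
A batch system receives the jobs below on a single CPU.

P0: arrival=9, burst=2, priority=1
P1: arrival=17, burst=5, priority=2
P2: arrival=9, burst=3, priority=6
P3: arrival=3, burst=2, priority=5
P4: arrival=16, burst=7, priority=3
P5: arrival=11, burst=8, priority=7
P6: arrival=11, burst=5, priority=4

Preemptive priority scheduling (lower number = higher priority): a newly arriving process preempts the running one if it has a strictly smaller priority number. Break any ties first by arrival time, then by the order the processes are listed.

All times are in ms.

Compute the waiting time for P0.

Schedule: | idle 0-3 | P3 3-5 | idle 5-9 | P0 9-11 | P6 11-16 | P4 16-17 | P1 17-22 | P4 22-28 | P2 28-31 | P5 31-39 |
Completion: P0=11  P1=22  P2=31  P3=5  P4=28  P5=39  P6=16
Waiting(P0) = turnaround − burst = 2 − 2 = 0

0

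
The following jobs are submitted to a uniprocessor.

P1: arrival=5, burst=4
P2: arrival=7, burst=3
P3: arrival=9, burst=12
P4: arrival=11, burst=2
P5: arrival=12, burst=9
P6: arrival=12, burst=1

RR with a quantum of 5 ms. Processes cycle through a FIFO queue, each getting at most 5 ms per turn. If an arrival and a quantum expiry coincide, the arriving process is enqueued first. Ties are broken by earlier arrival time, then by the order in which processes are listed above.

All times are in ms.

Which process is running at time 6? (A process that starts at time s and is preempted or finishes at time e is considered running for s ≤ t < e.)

P1

Schedule: | idle 0-5 | P1 5-9 | P2 9-12 | P3 12-17 | P4 17-19 | P5 19-24 | P6 24-25 | P3 25-30 | P5 30-34 | P3 34-36 |
Completion: P1=9  P2=12  P3=36  P4=19  P5=34  P6=25
Turnaround (C−A): P1=4  P2=5  P3=27  P4=8  P5=22  P6=13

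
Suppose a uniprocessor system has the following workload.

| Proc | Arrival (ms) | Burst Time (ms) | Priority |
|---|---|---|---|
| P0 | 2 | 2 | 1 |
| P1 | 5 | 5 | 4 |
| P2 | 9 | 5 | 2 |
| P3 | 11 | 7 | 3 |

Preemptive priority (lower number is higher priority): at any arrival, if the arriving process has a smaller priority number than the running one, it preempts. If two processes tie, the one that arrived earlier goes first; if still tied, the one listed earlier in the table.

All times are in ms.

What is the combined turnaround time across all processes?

Schedule: | idle 0-2 | P0 2-4 | idle 4-5 | P1 5-9 | P2 9-14 | P3 14-21 | P1 21-22 |
Completion: P0=4  P1=22  P2=14  P3=21
Turnaround (C−A): P0=2  P1=17  P2=5  P3=10
Turnaround = completion − arrival: P0=2, P1=17, P2=5, P3=10
Total turnaround = 2 + 17 + 5 + 10 = 34

34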